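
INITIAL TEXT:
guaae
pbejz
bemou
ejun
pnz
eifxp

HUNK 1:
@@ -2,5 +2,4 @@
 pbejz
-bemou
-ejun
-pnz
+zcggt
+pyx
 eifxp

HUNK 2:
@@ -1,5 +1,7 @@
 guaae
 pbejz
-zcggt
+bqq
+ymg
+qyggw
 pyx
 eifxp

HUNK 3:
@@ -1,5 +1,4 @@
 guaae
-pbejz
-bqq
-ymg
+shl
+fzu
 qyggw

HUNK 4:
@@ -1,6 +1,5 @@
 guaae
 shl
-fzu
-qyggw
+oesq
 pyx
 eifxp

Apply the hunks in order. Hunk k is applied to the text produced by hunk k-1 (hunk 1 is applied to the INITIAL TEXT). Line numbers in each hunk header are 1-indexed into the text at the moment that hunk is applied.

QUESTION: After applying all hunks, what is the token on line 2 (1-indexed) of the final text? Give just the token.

Answer: shl

Derivation:
Hunk 1: at line 2 remove [bemou,ejun,pnz] add [zcggt,pyx] -> 5 lines: guaae pbejz zcggt pyx eifxp
Hunk 2: at line 1 remove [zcggt] add [bqq,ymg,qyggw] -> 7 lines: guaae pbejz bqq ymg qyggw pyx eifxp
Hunk 3: at line 1 remove [pbejz,bqq,ymg] add [shl,fzu] -> 6 lines: guaae shl fzu qyggw pyx eifxp
Hunk 4: at line 1 remove [fzu,qyggw] add [oesq] -> 5 lines: guaae shl oesq pyx eifxp
Final line 2: shl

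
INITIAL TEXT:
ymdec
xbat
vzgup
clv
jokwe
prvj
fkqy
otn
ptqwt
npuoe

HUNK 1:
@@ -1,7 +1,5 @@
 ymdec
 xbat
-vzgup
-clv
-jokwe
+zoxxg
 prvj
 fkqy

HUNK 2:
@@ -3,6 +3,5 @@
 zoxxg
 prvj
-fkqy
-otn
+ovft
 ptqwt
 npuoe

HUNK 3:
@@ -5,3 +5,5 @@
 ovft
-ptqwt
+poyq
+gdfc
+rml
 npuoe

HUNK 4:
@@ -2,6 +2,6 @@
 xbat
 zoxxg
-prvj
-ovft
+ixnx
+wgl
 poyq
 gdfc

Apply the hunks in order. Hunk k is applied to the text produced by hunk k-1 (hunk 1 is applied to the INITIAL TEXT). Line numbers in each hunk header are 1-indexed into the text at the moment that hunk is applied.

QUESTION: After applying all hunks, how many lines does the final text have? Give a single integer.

Hunk 1: at line 1 remove [vzgup,clv,jokwe] add [zoxxg] -> 8 lines: ymdec xbat zoxxg prvj fkqy otn ptqwt npuoe
Hunk 2: at line 3 remove [fkqy,otn] add [ovft] -> 7 lines: ymdec xbat zoxxg prvj ovft ptqwt npuoe
Hunk 3: at line 5 remove [ptqwt] add [poyq,gdfc,rml] -> 9 lines: ymdec xbat zoxxg prvj ovft poyq gdfc rml npuoe
Hunk 4: at line 2 remove [prvj,ovft] add [ixnx,wgl] -> 9 lines: ymdec xbat zoxxg ixnx wgl poyq gdfc rml npuoe
Final line count: 9

Answer: 9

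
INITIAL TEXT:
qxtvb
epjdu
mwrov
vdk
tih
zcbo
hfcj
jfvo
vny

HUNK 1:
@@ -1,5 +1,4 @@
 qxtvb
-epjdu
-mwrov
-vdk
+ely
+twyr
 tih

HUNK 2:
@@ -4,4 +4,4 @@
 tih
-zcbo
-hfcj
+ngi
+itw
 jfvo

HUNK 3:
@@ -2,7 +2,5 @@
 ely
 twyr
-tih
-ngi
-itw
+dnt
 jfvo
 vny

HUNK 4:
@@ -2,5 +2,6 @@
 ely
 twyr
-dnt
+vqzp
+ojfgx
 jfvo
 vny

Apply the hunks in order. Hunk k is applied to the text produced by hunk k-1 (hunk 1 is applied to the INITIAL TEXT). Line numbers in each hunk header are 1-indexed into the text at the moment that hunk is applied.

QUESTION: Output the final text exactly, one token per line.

Hunk 1: at line 1 remove [epjdu,mwrov,vdk] add [ely,twyr] -> 8 lines: qxtvb ely twyr tih zcbo hfcj jfvo vny
Hunk 2: at line 4 remove [zcbo,hfcj] add [ngi,itw] -> 8 lines: qxtvb ely twyr tih ngi itw jfvo vny
Hunk 3: at line 2 remove [tih,ngi,itw] add [dnt] -> 6 lines: qxtvb ely twyr dnt jfvo vny
Hunk 4: at line 2 remove [dnt] add [vqzp,ojfgx] -> 7 lines: qxtvb ely twyr vqzp ojfgx jfvo vny

Answer: qxtvb
ely
twyr
vqzp
ojfgx
jfvo
vny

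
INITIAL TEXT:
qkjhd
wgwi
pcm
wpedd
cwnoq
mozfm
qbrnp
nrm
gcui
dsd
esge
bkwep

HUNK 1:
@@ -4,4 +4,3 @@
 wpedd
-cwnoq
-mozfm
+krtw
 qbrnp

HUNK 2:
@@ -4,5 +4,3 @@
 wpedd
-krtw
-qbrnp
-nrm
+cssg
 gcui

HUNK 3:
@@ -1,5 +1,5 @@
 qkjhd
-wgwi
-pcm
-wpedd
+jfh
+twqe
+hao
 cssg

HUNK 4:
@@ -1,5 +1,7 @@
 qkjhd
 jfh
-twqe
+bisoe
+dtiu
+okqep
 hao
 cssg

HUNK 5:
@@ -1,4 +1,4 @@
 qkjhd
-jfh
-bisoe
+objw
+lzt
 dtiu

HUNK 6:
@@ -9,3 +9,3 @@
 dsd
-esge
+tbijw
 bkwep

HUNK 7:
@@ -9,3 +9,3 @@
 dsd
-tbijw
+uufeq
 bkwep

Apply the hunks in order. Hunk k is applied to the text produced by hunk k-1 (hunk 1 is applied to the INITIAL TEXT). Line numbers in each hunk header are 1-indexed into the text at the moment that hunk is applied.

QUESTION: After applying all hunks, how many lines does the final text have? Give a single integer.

Hunk 1: at line 4 remove [cwnoq,mozfm] add [krtw] -> 11 lines: qkjhd wgwi pcm wpedd krtw qbrnp nrm gcui dsd esge bkwep
Hunk 2: at line 4 remove [krtw,qbrnp,nrm] add [cssg] -> 9 lines: qkjhd wgwi pcm wpedd cssg gcui dsd esge bkwep
Hunk 3: at line 1 remove [wgwi,pcm,wpedd] add [jfh,twqe,hao] -> 9 lines: qkjhd jfh twqe hao cssg gcui dsd esge bkwep
Hunk 4: at line 1 remove [twqe] add [bisoe,dtiu,okqep] -> 11 lines: qkjhd jfh bisoe dtiu okqep hao cssg gcui dsd esge bkwep
Hunk 5: at line 1 remove [jfh,bisoe] add [objw,lzt] -> 11 lines: qkjhd objw lzt dtiu okqep hao cssg gcui dsd esge bkwep
Hunk 6: at line 9 remove [esge] add [tbijw] -> 11 lines: qkjhd objw lzt dtiu okqep hao cssg gcui dsd tbijw bkwep
Hunk 7: at line 9 remove [tbijw] add [uufeq] -> 11 lines: qkjhd objw lzt dtiu okqep hao cssg gcui dsd uufeq bkwep
Final line count: 11

Answer: 11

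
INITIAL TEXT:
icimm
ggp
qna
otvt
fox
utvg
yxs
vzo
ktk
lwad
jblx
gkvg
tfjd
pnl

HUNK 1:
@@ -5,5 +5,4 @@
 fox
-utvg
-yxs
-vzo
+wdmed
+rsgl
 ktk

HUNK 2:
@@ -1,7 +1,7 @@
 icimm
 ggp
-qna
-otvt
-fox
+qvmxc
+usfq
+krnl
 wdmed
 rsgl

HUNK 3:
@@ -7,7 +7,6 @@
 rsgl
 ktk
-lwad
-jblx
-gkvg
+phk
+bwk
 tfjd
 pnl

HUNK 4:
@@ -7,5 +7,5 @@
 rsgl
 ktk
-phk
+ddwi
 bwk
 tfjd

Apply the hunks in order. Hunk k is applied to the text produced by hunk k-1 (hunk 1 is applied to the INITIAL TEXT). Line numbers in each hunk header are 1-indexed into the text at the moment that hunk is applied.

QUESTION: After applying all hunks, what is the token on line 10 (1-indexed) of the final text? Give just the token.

Hunk 1: at line 5 remove [utvg,yxs,vzo] add [wdmed,rsgl] -> 13 lines: icimm ggp qna otvt fox wdmed rsgl ktk lwad jblx gkvg tfjd pnl
Hunk 2: at line 1 remove [qna,otvt,fox] add [qvmxc,usfq,krnl] -> 13 lines: icimm ggp qvmxc usfq krnl wdmed rsgl ktk lwad jblx gkvg tfjd pnl
Hunk 3: at line 7 remove [lwad,jblx,gkvg] add [phk,bwk] -> 12 lines: icimm ggp qvmxc usfq krnl wdmed rsgl ktk phk bwk tfjd pnl
Hunk 4: at line 7 remove [phk] add [ddwi] -> 12 lines: icimm ggp qvmxc usfq krnl wdmed rsgl ktk ddwi bwk tfjd pnl
Final line 10: bwk

Answer: bwk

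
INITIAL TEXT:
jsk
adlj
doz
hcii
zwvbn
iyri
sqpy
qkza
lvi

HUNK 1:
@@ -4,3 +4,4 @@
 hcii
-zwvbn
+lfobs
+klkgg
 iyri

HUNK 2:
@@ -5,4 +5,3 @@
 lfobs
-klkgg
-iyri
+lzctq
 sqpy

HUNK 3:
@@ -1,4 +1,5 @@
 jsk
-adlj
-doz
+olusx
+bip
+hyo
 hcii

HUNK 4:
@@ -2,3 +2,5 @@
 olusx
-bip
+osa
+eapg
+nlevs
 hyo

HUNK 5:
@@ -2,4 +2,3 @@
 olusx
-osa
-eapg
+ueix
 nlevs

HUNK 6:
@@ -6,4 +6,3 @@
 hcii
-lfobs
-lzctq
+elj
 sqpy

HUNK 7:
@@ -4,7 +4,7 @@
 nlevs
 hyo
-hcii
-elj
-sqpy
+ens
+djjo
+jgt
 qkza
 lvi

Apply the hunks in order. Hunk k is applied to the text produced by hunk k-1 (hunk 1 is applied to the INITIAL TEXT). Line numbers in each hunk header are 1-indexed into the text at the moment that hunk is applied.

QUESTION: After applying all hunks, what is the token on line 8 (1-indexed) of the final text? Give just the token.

Hunk 1: at line 4 remove [zwvbn] add [lfobs,klkgg] -> 10 lines: jsk adlj doz hcii lfobs klkgg iyri sqpy qkza lvi
Hunk 2: at line 5 remove [klkgg,iyri] add [lzctq] -> 9 lines: jsk adlj doz hcii lfobs lzctq sqpy qkza lvi
Hunk 3: at line 1 remove [adlj,doz] add [olusx,bip,hyo] -> 10 lines: jsk olusx bip hyo hcii lfobs lzctq sqpy qkza lvi
Hunk 4: at line 2 remove [bip] add [osa,eapg,nlevs] -> 12 lines: jsk olusx osa eapg nlevs hyo hcii lfobs lzctq sqpy qkza lvi
Hunk 5: at line 2 remove [osa,eapg] add [ueix] -> 11 lines: jsk olusx ueix nlevs hyo hcii lfobs lzctq sqpy qkza lvi
Hunk 6: at line 6 remove [lfobs,lzctq] add [elj] -> 10 lines: jsk olusx ueix nlevs hyo hcii elj sqpy qkza lvi
Hunk 7: at line 4 remove [hcii,elj,sqpy] add [ens,djjo,jgt] -> 10 lines: jsk olusx ueix nlevs hyo ens djjo jgt qkza lvi
Final line 8: jgt

Answer: jgt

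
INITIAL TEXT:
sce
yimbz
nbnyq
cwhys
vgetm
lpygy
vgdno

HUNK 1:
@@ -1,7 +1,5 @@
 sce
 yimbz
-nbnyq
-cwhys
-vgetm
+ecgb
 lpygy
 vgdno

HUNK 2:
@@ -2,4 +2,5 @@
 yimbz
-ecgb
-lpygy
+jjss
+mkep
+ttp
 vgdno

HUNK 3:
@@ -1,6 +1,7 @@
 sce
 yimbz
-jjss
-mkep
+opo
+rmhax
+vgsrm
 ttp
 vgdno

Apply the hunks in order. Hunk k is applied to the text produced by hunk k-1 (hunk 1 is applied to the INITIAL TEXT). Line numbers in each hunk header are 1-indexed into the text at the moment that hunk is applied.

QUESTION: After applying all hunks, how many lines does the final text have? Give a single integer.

Answer: 7

Derivation:
Hunk 1: at line 1 remove [nbnyq,cwhys,vgetm] add [ecgb] -> 5 lines: sce yimbz ecgb lpygy vgdno
Hunk 2: at line 2 remove [ecgb,lpygy] add [jjss,mkep,ttp] -> 6 lines: sce yimbz jjss mkep ttp vgdno
Hunk 3: at line 1 remove [jjss,mkep] add [opo,rmhax,vgsrm] -> 7 lines: sce yimbz opo rmhax vgsrm ttp vgdno
Final line count: 7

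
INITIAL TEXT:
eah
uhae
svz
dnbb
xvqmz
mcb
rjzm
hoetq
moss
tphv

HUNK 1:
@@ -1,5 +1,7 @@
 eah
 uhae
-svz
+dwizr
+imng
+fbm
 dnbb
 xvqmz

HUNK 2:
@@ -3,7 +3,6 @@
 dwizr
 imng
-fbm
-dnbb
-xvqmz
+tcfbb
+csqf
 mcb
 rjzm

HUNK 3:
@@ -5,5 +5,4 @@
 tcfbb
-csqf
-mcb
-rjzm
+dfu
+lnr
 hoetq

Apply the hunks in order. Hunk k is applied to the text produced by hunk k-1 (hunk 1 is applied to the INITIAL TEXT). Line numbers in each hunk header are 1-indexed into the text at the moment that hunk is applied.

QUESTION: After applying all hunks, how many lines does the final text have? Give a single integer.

Answer: 10

Derivation:
Hunk 1: at line 1 remove [svz] add [dwizr,imng,fbm] -> 12 lines: eah uhae dwizr imng fbm dnbb xvqmz mcb rjzm hoetq moss tphv
Hunk 2: at line 3 remove [fbm,dnbb,xvqmz] add [tcfbb,csqf] -> 11 lines: eah uhae dwizr imng tcfbb csqf mcb rjzm hoetq moss tphv
Hunk 3: at line 5 remove [csqf,mcb,rjzm] add [dfu,lnr] -> 10 lines: eah uhae dwizr imng tcfbb dfu lnr hoetq moss tphv
Final line count: 10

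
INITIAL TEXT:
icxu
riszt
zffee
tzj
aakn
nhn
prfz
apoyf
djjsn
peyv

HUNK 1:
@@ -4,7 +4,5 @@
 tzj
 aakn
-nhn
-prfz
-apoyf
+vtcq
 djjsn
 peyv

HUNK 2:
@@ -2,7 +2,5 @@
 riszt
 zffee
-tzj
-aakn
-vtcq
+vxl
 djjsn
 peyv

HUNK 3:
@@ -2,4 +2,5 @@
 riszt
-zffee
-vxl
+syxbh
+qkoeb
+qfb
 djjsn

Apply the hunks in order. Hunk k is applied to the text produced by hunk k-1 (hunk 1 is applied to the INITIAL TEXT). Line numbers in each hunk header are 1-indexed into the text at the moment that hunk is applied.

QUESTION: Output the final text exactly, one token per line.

Hunk 1: at line 4 remove [nhn,prfz,apoyf] add [vtcq] -> 8 lines: icxu riszt zffee tzj aakn vtcq djjsn peyv
Hunk 2: at line 2 remove [tzj,aakn,vtcq] add [vxl] -> 6 lines: icxu riszt zffee vxl djjsn peyv
Hunk 3: at line 2 remove [zffee,vxl] add [syxbh,qkoeb,qfb] -> 7 lines: icxu riszt syxbh qkoeb qfb djjsn peyv

Answer: icxu
riszt
syxbh
qkoeb
qfb
djjsn
peyv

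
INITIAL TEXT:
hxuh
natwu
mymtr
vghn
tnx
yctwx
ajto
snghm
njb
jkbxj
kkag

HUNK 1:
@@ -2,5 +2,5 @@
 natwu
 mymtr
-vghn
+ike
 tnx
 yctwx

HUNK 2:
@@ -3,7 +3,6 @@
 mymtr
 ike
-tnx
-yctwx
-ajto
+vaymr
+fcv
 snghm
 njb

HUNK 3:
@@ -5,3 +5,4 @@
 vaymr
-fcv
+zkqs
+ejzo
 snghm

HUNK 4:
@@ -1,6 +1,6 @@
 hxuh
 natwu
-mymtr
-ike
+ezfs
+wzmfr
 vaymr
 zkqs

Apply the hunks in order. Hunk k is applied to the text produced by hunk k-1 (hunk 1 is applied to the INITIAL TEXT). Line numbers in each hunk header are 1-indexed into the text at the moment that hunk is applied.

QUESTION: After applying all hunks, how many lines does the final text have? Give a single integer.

Answer: 11

Derivation:
Hunk 1: at line 2 remove [vghn] add [ike] -> 11 lines: hxuh natwu mymtr ike tnx yctwx ajto snghm njb jkbxj kkag
Hunk 2: at line 3 remove [tnx,yctwx,ajto] add [vaymr,fcv] -> 10 lines: hxuh natwu mymtr ike vaymr fcv snghm njb jkbxj kkag
Hunk 3: at line 5 remove [fcv] add [zkqs,ejzo] -> 11 lines: hxuh natwu mymtr ike vaymr zkqs ejzo snghm njb jkbxj kkag
Hunk 4: at line 1 remove [mymtr,ike] add [ezfs,wzmfr] -> 11 lines: hxuh natwu ezfs wzmfr vaymr zkqs ejzo snghm njb jkbxj kkag
Final line count: 11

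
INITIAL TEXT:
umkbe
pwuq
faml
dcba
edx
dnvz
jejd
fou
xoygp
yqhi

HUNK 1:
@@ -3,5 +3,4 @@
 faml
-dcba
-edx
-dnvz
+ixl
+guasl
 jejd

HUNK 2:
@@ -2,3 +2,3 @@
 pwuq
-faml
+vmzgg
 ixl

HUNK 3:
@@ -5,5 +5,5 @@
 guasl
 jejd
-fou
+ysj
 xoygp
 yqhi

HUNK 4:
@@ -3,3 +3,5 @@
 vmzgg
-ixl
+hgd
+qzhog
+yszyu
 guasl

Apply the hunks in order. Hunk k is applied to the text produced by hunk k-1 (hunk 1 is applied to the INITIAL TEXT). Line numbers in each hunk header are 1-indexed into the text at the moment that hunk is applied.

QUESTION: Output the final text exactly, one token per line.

Hunk 1: at line 3 remove [dcba,edx,dnvz] add [ixl,guasl] -> 9 lines: umkbe pwuq faml ixl guasl jejd fou xoygp yqhi
Hunk 2: at line 2 remove [faml] add [vmzgg] -> 9 lines: umkbe pwuq vmzgg ixl guasl jejd fou xoygp yqhi
Hunk 3: at line 5 remove [fou] add [ysj] -> 9 lines: umkbe pwuq vmzgg ixl guasl jejd ysj xoygp yqhi
Hunk 4: at line 3 remove [ixl] add [hgd,qzhog,yszyu] -> 11 lines: umkbe pwuq vmzgg hgd qzhog yszyu guasl jejd ysj xoygp yqhi

Answer: umkbe
pwuq
vmzgg
hgd
qzhog
yszyu
guasl
jejd
ysj
xoygp
yqhi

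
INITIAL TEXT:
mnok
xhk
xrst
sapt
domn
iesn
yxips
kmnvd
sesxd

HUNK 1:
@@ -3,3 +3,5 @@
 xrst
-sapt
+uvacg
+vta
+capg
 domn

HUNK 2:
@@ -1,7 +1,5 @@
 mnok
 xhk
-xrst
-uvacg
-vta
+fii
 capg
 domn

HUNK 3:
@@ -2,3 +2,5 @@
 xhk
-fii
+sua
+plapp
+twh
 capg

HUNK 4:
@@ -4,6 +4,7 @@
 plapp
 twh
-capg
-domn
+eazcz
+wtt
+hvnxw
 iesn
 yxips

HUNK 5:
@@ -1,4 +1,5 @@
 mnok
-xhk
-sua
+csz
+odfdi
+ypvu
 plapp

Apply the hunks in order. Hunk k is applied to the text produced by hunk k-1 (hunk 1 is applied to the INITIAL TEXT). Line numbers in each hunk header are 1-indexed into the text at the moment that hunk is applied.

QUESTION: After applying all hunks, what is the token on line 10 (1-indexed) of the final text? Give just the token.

Hunk 1: at line 3 remove [sapt] add [uvacg,vta,capg] -> 11 lines: mnok xhk xrst uvacg vta capg domn iesn yxips kmnvd sesxd
Hunk 2: at line 1 remove [xrst,uvacg,vta] add [fii] -> 9 lines: mnok xhk fii capg domn iesn yxips kmnvd sesxd
Hunk 3: at line 2 remove [fii] add [sua,plapp,twh] -> 11 lines: mnok xhk sua plapp twh capg domn iesn yxips kmnvd sesxd
Hunk 4: at line 4 remove [capg,domn] add [eazcz,wtt,hvnxw] -> 12 lines: mnok xhk sua plapp twh eazcz wtt hvnxw iesn yxips kmnvd sesxd
Hunk 5: at line 1 remove [xhk,sua] add [csz,odfdi,ypvu] -> 13 lines: mnok csz odfdi ypvu plapp twh eazcz wtt hvnxw iesn yxips kmnvd sesxd
Final line 10: iesn

Answer: iesn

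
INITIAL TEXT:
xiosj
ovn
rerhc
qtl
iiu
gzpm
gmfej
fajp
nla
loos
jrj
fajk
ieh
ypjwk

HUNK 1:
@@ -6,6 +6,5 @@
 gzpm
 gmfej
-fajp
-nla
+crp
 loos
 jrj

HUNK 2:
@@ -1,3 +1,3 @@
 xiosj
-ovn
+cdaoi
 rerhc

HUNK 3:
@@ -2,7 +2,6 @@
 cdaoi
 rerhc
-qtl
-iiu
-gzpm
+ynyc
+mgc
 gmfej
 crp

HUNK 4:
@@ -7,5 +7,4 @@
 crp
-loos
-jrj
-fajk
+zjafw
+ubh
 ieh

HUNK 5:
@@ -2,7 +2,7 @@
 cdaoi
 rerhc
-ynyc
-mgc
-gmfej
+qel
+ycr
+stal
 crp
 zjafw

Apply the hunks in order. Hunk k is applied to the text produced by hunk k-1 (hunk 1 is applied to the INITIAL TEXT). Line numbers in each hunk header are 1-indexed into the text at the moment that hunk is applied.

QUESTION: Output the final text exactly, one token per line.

Answer: xiosj
cdaoi
rerhc
qel
ycr
stal
crp
zjafw
ubh
ieh
ypjwk

Derivation:
Hunk 1: at line 6 remove [fajp,nla] add [crp] -> 13 lines: xiosj ovn rerhc qtl iiu gzpm gmfej crp loos jrj fajk ieh ypjwk
Hunk 2: at line 1 remove [ovn] add [cdaoi] -> 13 lines: xiosj cdaoi rerhc qtl iiu gzpm gmfej crp loos jrj fajk ieh ypjwk
Hunk 3: at line 2 remove [qtl,iiu,gzpm] add [ynyc,mgc] -> 12 lines: xiosj cdaoi rerhc ynyc mgc gmfej crp loos jrj fajk ieh ypjwk
Hunk 4: at line 7 remove [loos,jrj,fajk] add [zjafw,ubh] -> 11 lines: xiosj cdaoi rerhc ynyc mgc gmfej crp zjafw ubh ieh ypjwk
Hunk 5: at line 2 remove [ynyc,mgc,gmfej] add [qel,ycr,stal] -> 11 lines: xiosj cdaoi rerhc qel ycr stal crp zjafw ubh ieh ypjwk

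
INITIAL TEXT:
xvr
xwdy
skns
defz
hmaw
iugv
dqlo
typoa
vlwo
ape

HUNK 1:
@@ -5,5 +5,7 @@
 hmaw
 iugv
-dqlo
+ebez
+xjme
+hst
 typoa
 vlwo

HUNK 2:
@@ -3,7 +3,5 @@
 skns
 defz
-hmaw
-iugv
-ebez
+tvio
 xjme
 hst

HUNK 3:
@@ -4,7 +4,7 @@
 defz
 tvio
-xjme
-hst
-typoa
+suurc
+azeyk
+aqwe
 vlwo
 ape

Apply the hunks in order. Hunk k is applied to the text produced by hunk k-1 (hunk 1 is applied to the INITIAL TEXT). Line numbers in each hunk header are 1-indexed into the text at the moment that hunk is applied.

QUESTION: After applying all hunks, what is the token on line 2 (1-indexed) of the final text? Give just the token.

Hunk 1: at line 5 remove [dqlo] add [ebez,xjme,hst] -> 12 lines: xvr xwdy skns defz hmaw iugv ebez xjme hst typoa vlwo ape
Hunk 2: at line 3 remove [hmaw,iugv,ebez] add [tvio] -> 10 lines: xvr xwdy skns defz tvio xjme hst typoa vlwo ape
Hunk 3: at line 4 remove [xjme,hst,typoa] add [suurc,azeyk,aqwe] -> 10 lines: xvr xwdy skns defz tvio suurc azeyk aqwe vlwo ape
Final line 2: xwdy

Answer: xwdy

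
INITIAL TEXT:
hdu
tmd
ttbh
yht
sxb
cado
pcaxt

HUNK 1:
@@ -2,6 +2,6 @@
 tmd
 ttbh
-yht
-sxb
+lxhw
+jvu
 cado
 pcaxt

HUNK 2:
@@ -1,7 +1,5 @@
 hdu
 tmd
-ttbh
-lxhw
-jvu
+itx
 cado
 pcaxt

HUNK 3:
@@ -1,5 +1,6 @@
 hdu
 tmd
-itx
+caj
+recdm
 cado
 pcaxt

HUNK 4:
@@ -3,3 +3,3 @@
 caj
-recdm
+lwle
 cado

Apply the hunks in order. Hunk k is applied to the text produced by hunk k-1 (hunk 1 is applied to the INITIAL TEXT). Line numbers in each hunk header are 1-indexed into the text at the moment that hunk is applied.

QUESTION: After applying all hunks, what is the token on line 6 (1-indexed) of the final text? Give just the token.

Answer: pcaxt

Derivation:
Hunk 1: at line 2 remove [yht,sxb] add [lxhw,jvu] -> 7 lines: hdu tmd ttbh lxhw jvu cado pcaxt
Hunk 2: at line 1 remove [ttbh,lxhw,jvu] add [itx] -> 5 lines: hdu tmd itx cado pcaxt
Hunk 3: at line 1 remove [itx] add [caj,recdm] -> 6 lines: hdu tmd caj recdm cado pcaxt
Hunk 4: at line 3 remove [recdm] add [lwle] -> 6 lines: hdu tmd caj lwle cado pcaxt
Final line 6: pcaxt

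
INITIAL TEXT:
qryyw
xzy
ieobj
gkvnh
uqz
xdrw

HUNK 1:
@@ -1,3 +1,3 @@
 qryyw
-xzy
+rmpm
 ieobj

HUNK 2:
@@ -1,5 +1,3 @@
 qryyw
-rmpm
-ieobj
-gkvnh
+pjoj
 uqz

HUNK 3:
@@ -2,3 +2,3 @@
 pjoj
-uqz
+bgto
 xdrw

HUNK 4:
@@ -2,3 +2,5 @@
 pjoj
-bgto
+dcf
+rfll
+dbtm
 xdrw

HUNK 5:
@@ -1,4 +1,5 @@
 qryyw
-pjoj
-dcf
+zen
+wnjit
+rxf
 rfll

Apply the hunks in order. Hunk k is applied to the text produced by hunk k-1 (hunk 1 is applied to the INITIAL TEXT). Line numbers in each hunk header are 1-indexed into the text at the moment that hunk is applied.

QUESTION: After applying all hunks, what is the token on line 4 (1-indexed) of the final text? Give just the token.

Answer: rxf

Derivation:
Hunk 1: at line 1 remove [xzy] add [rmpm] -> 6 lines: qryyw rmpm ieobj gkvnh uqz xdrw
Hunk 2: at line 1 remove [rmpm,ieobj,gkvnh] add [pjoj] -> 4 lines: qryyw pjoj uqz xdrw
Hunk 3: at line 2 remove [uqz] add [bgto] -> 4 lines: qryyw pjoj bgto xdrw
Hunk 4: at line 2 remove [bgto] add [dcf,rfll,dbtm] -> 6 lines: qryyw pjoj dcf rfll dbtm xdrw
Hunk 5: at line 1 remove [pjoj,dcf] add [zen,wnjit,rxf] -> 7 lines: qryyw zen wnjit rxf rfll dbtm xdrw
Final line 4: rxf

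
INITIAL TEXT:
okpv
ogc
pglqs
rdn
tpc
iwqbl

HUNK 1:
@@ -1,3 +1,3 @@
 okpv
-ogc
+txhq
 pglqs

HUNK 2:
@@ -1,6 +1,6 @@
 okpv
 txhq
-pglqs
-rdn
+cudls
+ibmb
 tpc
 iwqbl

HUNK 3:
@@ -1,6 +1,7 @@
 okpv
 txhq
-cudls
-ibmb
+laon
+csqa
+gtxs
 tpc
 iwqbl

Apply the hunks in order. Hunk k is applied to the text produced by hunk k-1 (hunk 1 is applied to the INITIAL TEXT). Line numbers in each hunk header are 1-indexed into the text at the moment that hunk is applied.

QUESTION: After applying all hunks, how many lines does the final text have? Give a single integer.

Hunk 1: at line 1 remove [ogc] add [txhq] -> 6 lines: okpv txhq pglqs rdn tpc iwqbl
Hunk 2: at line 1 remove [pglqs,rdn] add [cudls,ibmb] -> 6 lines: okpv txhq cudls ibmb tpc iwqbl
Hunk 3: at line 1 remove [cudls,ibmb] add [laon,csqa,gtxs] -> 7 lines: okpv txhq laon csqa gtxs tpc iwqbl
Final line count: 7

Answer: 7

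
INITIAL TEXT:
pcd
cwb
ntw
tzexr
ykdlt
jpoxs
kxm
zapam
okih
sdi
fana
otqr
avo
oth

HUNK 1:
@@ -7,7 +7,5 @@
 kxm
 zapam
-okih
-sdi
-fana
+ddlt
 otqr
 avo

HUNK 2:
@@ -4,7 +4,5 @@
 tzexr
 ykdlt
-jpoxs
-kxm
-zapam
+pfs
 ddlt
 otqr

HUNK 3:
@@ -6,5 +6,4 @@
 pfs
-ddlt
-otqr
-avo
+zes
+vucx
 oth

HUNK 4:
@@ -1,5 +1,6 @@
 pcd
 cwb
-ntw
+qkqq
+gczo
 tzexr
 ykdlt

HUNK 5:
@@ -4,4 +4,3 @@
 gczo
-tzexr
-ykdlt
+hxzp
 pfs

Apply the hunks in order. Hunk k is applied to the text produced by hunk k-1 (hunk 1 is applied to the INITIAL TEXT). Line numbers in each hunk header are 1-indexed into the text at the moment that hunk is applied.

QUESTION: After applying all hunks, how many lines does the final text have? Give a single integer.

Hunk 1: at line 7 remove [okih,sdi,fana] add [ddlt] -> 12 lines: pcd cwb ntw tzexr ykdlt jpoxs kxm zapam ddlt otqr avo oth
Hunk 2: at line 4 remove [jpoxs,kxm,zapam] add [pfs] -> 10 lines: pcd cwb ntw tzexr ykdlt pfs ddlt otqr avo oth
Hunk 3: at line 6 remove [ddlt,otqr,avo] add [zes,vucx] -> 9 lines: pcd cwb ntw tzexr ykdlt pfs zes vucx oth
Hunk 4: at line 1 remove [ntw] add [qkqq,gczo] -> 10 lines: pcd cwb qkqq gczo tzexr ykdlt pfs zes vucx oth
Hunk 5: at line 4 remove [tzexr,ykdlt] add [hxzp] -> 9 lines: pcd cwb qkqq gczo hxzp pfs zes vucx oth
Final line count: 9

Answer: 9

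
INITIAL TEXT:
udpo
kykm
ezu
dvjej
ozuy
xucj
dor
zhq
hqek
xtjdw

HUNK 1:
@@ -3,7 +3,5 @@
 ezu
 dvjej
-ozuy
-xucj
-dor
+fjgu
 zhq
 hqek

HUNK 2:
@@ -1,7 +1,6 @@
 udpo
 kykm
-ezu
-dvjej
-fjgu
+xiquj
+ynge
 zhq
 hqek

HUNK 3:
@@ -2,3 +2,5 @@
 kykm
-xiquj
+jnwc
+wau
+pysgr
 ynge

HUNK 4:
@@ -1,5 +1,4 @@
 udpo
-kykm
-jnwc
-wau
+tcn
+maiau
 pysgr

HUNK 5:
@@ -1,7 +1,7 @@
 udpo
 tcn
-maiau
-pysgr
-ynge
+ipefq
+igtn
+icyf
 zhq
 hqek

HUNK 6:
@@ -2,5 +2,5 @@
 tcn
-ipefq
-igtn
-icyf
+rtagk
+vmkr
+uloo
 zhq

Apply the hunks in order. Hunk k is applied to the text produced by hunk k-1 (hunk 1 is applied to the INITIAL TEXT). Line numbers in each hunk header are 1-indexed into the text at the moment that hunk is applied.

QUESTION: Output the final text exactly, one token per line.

Answer: udpo
tcn
rtagk
vmkr
uloo
zhq
hqek
xtjdw

Derivation:
Hunk 1: at line 3 remove [ozuy,xucj,dor] add [fjgu] -> 8 lines: udpo kykm ezu dvjej fjgu zhq hqek xtjdw
Hunk 2: at line 1 remove [ezu,dvjej,fjgu] add [xiquj,ynge] -> 7 lines: udpo kykm xiquj ynge zhq hqek xtjdw
Hunk 3: at line 2 remove [xiquj] add [jnwc,wau,pysgr] -> 9 lines: udpo kykm jnwc wau pysgr ynge zhq hqek xtjdw
Hunk 4: at line 1 remove [kykm,jnwc,wau] add [tcn,maiau] -> 8 lines: udpo tcn maiau pysgr ynge zhq hqek xtjdw
Hunk 5: at line 1 remove [maiau,pysgr,ynge] add [ipefq,igtn,icyf] -> 8 lines: udpo tcn ipefq igtn icyf zhq hqek xtjdw
Hunk 6: at line 2 remove [ipefq,igtn,icyf] add [rtagk,vmkr,uloo] -> 8 lines: udpo tcn rtagk vmkr uloo zhq hqek xtjdw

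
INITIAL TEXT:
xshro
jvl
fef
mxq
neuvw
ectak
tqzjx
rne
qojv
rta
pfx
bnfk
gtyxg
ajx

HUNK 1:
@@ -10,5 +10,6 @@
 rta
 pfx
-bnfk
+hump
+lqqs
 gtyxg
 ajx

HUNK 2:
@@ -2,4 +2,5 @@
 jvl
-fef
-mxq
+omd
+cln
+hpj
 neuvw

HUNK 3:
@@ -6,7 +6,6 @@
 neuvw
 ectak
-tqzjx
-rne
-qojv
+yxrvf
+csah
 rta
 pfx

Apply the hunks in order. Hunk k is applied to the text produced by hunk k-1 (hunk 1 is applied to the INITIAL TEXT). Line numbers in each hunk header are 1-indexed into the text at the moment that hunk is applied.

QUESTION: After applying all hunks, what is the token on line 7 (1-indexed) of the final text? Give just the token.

Hunk 1: at line 10 remove [bnfk] add [hump,lqqs] -> 15 lines: xshro jvl fef mxq neuvw ectak tqzjx rne qojv rta pfx hump lqqs gtyxg ajx
Hunk 2: at line 2 remove [fef,mxq] add [omd,cln,hpj] -> 16 lines: xshro jvl omd cln hpj neuvw ectak tqzjx rne qojv rta pfx hump lqqs gtyxg ajx
Hunk 3: at line 6 remove [tqzjx,rne,qojv] add [yxrvf,csah] -> 15 lines: xshro jvl omd cln hpj neuvw ectak yxrvf csah rta pfx hump lqqs gtyxg ajx
Final line 7: ectak

Answer: ectak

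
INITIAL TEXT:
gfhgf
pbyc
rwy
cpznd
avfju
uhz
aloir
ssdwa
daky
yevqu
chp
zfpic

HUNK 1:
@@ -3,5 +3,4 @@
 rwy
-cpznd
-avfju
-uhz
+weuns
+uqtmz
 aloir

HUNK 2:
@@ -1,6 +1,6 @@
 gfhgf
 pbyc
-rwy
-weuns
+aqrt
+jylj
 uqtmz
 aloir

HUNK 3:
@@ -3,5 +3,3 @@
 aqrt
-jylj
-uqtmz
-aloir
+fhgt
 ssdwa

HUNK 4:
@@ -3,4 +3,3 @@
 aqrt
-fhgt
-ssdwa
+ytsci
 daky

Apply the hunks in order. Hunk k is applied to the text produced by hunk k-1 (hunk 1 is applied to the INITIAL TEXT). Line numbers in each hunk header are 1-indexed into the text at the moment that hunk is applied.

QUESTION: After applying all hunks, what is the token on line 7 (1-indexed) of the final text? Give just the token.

Answer: chp

Derivation:
Hunk 1: at line 3 remove [cpznd,avfju,uhz] add [weuns,uqtmz] -> 11 lines: gfhgf pbyc rwy weuns uqtmz aloir ssdwa daky yevqu chp zfpic
Hunk 2: at line 1 remove [rwy,weuns] add [aqrt,jylj] -> 11 lines: gfhgf pbyc aqrt jylj uqtmz aloir ssdwa daky yevqu chp zfpic
Hunk 3: at line 3 remove [jylj,uqtmz,aloir] add [fhgt] -> 9 lines: gfhgf pbyc aqrt fhgt ssdwa daky yevqu chp zfpic
Hunk 4: at line 3 remove [fhgt,ssdwa] add [ytsci] -> 8 lines: gfhgf pbyc aqrt ytsci daky yevqu chp zfpic
Final line 7: chp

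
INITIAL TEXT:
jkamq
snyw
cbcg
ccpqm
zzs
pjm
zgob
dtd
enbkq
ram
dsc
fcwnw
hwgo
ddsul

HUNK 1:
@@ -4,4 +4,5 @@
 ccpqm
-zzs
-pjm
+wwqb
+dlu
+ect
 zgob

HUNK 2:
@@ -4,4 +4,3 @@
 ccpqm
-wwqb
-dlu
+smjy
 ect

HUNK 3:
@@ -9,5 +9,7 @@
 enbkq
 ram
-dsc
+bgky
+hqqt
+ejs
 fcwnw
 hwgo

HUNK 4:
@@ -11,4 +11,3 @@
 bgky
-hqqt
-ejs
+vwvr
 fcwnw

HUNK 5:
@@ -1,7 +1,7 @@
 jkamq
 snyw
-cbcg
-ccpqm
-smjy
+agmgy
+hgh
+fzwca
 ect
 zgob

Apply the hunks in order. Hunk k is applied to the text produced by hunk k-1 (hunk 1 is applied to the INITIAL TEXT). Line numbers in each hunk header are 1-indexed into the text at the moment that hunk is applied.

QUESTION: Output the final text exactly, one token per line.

Answer: jkamq
snyw
agmgy
hgh
fzwca
ect
zgob
dtd
enbkq
ram
bgky
vwvr
fcwnw
hwgo
ddsul

Derivation:
Hunk 1: at line 4 remove [zzs,pjm] add [wwqb,dlu,ect] -> 15 lines: jkamq snyw cbcg ccpqm wwqb dlu ect zgob dtd enbkq ram dsc fcwnw hwgo ddsul
Hunk 2: at line 4 remove [wwqb,dlu] add [smjy] -> 14 lines: jkamq snyw cbcg ccpqm smjy ect zgob dtd enbkq ram dsc fcwnw hwgo ddsul
Hunk 3: at line 9 remove [dsc] add [bgky,hqqt,ejs] -> 16 lines: jkamq snyw cbcg ccpqm smjy ect zgob dtd enbkq ram bgky hqqt ejs fcwnw hwgo ddsul
Hunk 4: at line 11 remove [hqqt,ejs] add [vwvr] -> 15 lines: jkamq snyw cbcg ccpqm smjy ect zgob dtd enbkq ram bgky vwvr fcwnw hwgo ddsul
Hunk 5: at line 1 remove [cbcg,ccpqm,smjy] add [agmgy,hgh,fzwca] -> 15 lines: jkamq snyw agmgy hgh fzwca ect zgob dtd enbkq ram bgky vwvr fcwnw hwgo ddsul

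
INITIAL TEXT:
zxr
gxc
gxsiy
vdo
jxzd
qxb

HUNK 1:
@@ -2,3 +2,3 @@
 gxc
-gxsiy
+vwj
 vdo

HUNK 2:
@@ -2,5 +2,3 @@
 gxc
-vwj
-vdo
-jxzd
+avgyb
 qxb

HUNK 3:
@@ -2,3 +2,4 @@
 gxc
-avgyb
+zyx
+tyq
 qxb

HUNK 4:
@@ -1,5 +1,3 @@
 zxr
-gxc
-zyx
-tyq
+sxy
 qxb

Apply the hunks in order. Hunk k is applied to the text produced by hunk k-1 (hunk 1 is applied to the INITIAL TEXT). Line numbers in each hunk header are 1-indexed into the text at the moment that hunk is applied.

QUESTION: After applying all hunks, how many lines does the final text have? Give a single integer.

Hunk 1: at line 2 remove [gxsiy] add [vwj] -> 6 lines: zxr gxc vwj vdo jxzd qxb
Hunk 2: at line 2 remove [vwj,vdo,jxzd] add [avgyb] -> 4 lines: zxr gxc avgyb qxb
Hunk 3: at line 2 remove [avgyb] add [zyx,tyq] -> 5 lines: zxr gxc zyx tyq qxb
Hunk 4: at line 1 remove [gxc,zyx,tyq] add [sxy] -> 3 lines: zxr sxy qxb
Final line count: 3

Answer: 3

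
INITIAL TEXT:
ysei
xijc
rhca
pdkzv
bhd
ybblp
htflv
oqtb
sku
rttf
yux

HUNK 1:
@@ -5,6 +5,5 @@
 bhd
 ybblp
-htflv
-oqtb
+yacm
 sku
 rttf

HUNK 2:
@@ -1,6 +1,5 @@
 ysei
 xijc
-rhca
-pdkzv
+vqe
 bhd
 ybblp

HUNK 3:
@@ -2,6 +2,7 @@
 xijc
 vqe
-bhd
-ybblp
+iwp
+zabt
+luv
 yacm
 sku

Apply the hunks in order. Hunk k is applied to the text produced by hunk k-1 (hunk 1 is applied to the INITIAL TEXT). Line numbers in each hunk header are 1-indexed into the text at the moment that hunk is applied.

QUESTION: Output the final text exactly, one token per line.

Answer: ysei
xijc
vqe
iwp
zabt
luv
yacm
sku
rttf
yux

Derivation:
Hunk 1: at line 5 remove [htflv,oqtb] add [yacm] -> 10 lines: ysei xijc rhca pdkzv bhd ybblp yacm sku rttf yux
Hunk 2: at line 1 remove [rhca,pdkzv] add [vqe] -> 9 lines: ysei xijc vqe bhd ybblp yacm sku rttf yux
Hunk 3: at line 2 remove [bhd,ybblp] add [iwp,zabt,luv] -> 10 lines: ysei xijc vqe iwp zabt luv yacm sku rttf yux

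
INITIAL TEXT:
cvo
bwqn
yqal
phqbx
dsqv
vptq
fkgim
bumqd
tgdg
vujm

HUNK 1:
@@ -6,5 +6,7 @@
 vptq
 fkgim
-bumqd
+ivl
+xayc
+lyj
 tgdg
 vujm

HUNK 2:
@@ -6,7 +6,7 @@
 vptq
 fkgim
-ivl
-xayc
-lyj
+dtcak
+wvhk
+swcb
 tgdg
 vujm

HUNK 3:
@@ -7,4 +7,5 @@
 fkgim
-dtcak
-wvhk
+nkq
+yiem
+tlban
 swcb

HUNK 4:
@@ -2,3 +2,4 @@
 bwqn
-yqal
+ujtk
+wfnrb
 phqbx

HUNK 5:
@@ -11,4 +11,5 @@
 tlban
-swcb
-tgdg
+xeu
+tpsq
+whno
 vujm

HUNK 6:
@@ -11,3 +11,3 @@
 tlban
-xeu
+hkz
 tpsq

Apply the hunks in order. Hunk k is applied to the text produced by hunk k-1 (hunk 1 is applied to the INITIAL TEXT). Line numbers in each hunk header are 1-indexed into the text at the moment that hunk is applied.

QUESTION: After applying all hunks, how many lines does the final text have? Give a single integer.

Answer: 15

Derivation:
Hunk 1: at line 6 remove [bumqd] add [ivl,xayc,lyj] -> 12 lines: cvo bwqn yqal phqbx dsqv vptq fkgim ivl xayc lyj tgdg vujm
Hunk 2: at line 6 remove [ivl,xayc,lyj] add [dtcak,wvhk,swcb] -> 12 lines: cvo bwqn yqal phqbx dsqv vptq fkgim dtcak wvhk swcb tgdg vujm
Hunk 3: at line 7 remove [dtcak,wvhk] add [nkq,yiem,tlban] -> 13 lines: cvo bwqn yqal phqbx dsqv vptq fkgim nkq yiem tlban swcb tgdg vujm
Hunk 4: at line 2 remove [yqal] add [ujtk,wfnrb] -> 14 lines: cvo bwqn ujtk wfnrb phqbx dsqv vptq fkgim nkq yiem tlban swcb tgdg vujm
Hunk 5: at line 11 remove [swcb,tgdg] add [xeu,tpsq,whno] -> 15 lines: cvo bwqn ujtk wfnrb phqbx dsqv vptq fkgim nkq yiem tlban xeu tpsq whno vujm
Hunk 6: at line 11 remove [xeu] add [hkz] -> 15 lines: cvo bwqn ujtk wfnrb phqbx dsqv vptq fkgim nkq yiem tlban hkz tpsq whno vujm
Final line count: 15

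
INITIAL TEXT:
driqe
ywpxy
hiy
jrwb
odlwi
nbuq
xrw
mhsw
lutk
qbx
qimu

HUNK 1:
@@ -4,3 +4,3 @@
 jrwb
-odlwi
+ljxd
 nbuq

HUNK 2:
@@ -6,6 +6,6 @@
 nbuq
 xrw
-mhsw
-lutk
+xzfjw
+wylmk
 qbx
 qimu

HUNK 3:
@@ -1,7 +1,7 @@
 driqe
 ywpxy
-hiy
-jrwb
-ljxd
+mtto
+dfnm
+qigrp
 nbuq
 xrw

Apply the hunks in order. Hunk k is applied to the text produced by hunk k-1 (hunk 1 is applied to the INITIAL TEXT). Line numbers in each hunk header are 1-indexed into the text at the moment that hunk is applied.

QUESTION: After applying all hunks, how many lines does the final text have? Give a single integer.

Answer: 11

Derivation:
Hunk 1: at line 4 remove [odlwi] add [ljxd] -> 11 lines: driqe ywpxy hiy jrwb ljxd nbuq xrw mhsw lutk qbx qimu
Hunk 2: at line 6 remove [mhsw,lutk] add [xzfjw,wylmk] -> 11 lines: driqe ywpxy hiy jrwb ljxd nbuq xrw xzfjw wylmk qbx qimu
Hunk 3: at line 1 remove [hiy,jrwb,ljxd] add [mtto,dfnm,qigrp] -> 11 lines: driqe ywpxy mtto dfnm qigrp nbuq xrw xzfjw wylmk qbx qimu
Final line count: 11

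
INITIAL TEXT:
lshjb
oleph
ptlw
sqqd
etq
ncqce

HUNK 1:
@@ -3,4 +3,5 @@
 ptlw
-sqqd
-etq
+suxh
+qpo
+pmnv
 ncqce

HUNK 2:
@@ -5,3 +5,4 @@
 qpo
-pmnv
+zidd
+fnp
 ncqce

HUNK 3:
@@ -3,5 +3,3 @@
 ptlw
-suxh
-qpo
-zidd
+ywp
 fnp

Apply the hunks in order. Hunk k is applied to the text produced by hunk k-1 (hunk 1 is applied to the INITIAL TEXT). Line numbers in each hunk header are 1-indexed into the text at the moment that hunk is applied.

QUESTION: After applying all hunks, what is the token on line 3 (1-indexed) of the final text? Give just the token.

Answer: ptlw

Derivation:
Hunk 1: at line 3 remove [sqqd,etq] add [suxh,qpo,pmnv] -> 7 lines: lshjb oleph ptlw suxh qpo pmnv ncqce
Hunk 2: at line 5 remove [pmnv] add [zidd,fnp] -> 8 lines: lshjb oleph ptlw suxh qpo zidd fnp ncqce
Hunk 3: at line 3 remove [suxh,qpo,zidd] add [ywp] -> 6 lines: lshjb oleph ptlw ywp fnp ncqce
Final line 3: ptlw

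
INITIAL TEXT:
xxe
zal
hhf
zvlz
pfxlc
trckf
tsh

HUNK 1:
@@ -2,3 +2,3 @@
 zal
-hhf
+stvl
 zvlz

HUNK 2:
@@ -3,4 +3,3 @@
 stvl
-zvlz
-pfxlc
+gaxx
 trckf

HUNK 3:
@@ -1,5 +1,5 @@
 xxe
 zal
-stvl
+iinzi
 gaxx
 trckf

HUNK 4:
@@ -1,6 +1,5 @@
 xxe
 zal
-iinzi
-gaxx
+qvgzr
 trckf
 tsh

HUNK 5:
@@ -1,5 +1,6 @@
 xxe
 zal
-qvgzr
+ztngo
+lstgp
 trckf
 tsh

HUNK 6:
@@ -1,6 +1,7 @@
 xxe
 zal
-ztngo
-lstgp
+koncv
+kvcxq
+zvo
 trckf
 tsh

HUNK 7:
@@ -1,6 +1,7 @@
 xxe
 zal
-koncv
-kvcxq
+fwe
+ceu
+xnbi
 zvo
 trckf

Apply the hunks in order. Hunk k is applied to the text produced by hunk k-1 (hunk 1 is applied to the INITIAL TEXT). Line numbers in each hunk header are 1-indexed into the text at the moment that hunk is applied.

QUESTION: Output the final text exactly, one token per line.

Hunk 1: at line 2 remove [hhf] add [stvl] -> 7 lines: xxe zal stvl zvlz pfxlc trckf tsh
Hunk 2: at line 3 remove [zvlz,pfxlc] add [gaxx] -> 6 lines: xxe zal stvl gaxx trckf tsh
Hunk 3: at line 1 remove [stvl] add [iinzi] -> 6 lines: xxe zal iinzi gaxx trckf tsh
Hunk 4: at line 1 remove [iinzi,gaxx] add [qvgzr] -> 5 lines: xxe zal qvgzr trckf tsh
Hunk 5: at line 1 remove [qvgzr] add [ztngo,lstgp] -> 6 lines: xxe zal ztngo lstgp trckf tsh
Hunk 6: at line 1 remove [ztngo,lstgp] add [koncv,kvcxq,zvo] -> 7 lines: xxe zal koncv kvcxq zvo trckf tsh
Hunk 7: at line 1 remove [koncv,kvcxq] add [fwe,ceu,xnbi] -> 8 lines: xxe zal fwe ceu xnbi zvo trckf tsh

Answer: xxe
zal
fwe
ceu
xnbi
zvo
trckf
tsh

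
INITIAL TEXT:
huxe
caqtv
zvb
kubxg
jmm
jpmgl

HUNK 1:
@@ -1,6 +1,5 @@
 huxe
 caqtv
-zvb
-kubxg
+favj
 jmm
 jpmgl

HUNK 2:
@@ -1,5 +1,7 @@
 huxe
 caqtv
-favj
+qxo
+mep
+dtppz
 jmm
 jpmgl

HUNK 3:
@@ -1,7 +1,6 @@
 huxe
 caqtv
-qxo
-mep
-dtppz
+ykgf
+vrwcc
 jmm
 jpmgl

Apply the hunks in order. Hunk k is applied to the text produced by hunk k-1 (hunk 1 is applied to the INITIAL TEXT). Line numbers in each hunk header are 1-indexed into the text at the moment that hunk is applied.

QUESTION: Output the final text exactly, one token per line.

Hunk 1: at line 1 remove [zvb,kubxg] add [favj] -> 5 lines: huxe caqtv favj jmm jpmgl
Hunk 2: at line 1 remove [favj] add [qxo,mep,dtppz] -> 7 lines: huxe caqtv qxo mep dtppz jmm jpmgl
Hunk 3: at line 1 remove [qxo,mep,dtppz] add [ykgf,vrwcc] -> 6 lines: huxe caqtv ykgf vrwcc jmm jpmgl

Answer: huxe
caqtv
ykgf
vrwcc
jmm
jpmgl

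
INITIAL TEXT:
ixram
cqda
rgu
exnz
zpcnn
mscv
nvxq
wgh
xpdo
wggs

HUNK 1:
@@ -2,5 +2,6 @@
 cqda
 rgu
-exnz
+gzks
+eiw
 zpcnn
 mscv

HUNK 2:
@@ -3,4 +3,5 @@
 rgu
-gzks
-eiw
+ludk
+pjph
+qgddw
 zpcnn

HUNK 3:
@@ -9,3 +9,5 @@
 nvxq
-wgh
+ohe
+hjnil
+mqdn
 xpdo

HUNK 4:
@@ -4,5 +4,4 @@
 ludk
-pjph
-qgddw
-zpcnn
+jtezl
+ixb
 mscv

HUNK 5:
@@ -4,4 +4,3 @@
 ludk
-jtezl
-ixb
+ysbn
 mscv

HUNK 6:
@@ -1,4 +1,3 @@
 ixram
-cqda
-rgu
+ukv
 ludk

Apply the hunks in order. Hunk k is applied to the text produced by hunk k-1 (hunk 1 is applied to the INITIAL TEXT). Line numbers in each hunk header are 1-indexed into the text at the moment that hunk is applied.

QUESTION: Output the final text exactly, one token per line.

Answer: ixram
ukv
ludk
ysbn
mscv
nvxq
ohe
hjnil
mqdn
xpdo
wggs

Derivation:
Hunk 1: at line 2 remove [exnz] add [gzks,eiw] -> 11 lines: ixram cqda rgu gzks eiw zpcnn mscv nvxq wgh xpdo wggs
Hunk 2: at line 3 remove [gzks,eiw] add [ludk,pjph,qgddw] -> 12 lines: ixram cqda rgu ludk pjph qgddw zpcnn mscv nvxq wgh xpdo wggs
Hunk 3: at line 9 remove [wgh] add [ohe,hjnil,mqdn] -> 14 lines: ixram cqda rgu ludk pjph qgddw zpcnn mscv nvxq ohe hjnil mqdn xpdo wggs
Hunk 4: at line 4 remove [pjph,qgddw,zpcnn] add [jtezl,ixb] -> 13 lines: ixram cqda rgu ludk jtezl ixb mscv nvxq ohe hjnil mqdn xpdo wggs
Hunk 5: at line 4 remove [jtezl,ixb] add [ysbn] -> 12 lines: ixram cqda rgu ludk ysbn mscv nvxq ohe hjnil mqdn xpdo wggs
Hunk 6: at line 1 remove [cqda,rgu] add [ukv] -> 11 lines: ixram ukv ludk ysbn mscv nvxq ohe hjnil mqdn xpdo wggs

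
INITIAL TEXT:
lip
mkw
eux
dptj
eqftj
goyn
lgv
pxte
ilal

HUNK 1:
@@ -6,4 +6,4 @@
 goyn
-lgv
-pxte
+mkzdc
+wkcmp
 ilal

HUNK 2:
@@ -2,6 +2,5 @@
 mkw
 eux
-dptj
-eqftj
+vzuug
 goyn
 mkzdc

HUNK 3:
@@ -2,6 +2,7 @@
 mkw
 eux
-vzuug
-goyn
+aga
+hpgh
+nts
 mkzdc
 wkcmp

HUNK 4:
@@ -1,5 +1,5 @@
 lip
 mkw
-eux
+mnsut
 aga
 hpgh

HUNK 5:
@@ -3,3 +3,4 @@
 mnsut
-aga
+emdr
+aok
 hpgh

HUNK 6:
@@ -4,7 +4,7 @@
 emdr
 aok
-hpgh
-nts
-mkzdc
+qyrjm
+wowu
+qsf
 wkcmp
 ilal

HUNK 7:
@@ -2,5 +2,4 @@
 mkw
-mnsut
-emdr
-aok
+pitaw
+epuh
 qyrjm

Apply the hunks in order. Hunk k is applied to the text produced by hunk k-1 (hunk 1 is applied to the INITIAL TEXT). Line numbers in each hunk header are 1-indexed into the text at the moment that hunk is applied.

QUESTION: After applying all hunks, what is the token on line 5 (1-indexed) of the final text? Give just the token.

Answer: qyrjm

Derivation:
Hunk 1: at line 6 remove [lgv,pxte] add [mkzdc,wkcmp] -> 9 lines: lip mkw eux dptj eqftj goyn mkzdc wkcmp ilal
Hunk 2: at line 2 remove [dptj,eqftj] add [vzuug] -> 8 lines: lip mkw eux vzuug goyn mkzdc wkcmp ilal
Hunk 3: at line 2 remove [vzuug,goyn] add [aga,hpgh,nts] -> 9 lines: lip mkw eux aga hpgh nts mkzdc wkcmp ilal
Hunk 4: at line 1 remove [eux] add [mnsut] -> 9 lines: lip mkw mnsut aga hpgh nts mkzdc wkcmp ilal
Hunk 5: at line 3 remove [aga] add [emdr,aok] -> 10 lines: lip mkw mnsut emdr aok hpgh nts mkzdc wkcmp ilal
Hunk 6: at line 4 remove [hpgh,nts,mkzdc] add [qyrjm,wowu,qsf] -> 10 lines: lip mkw mnsut emdr aok qyrjm wowu qsf wkcmp ilal
Hunk 7: at line 2 remove [mnsut,emdr,aok] add [pitaw,epuh] -> 9 lines: lip mkw pitaw epuh qyrjm wowu qsf wkcmp ilal
Final line 5: qyrjm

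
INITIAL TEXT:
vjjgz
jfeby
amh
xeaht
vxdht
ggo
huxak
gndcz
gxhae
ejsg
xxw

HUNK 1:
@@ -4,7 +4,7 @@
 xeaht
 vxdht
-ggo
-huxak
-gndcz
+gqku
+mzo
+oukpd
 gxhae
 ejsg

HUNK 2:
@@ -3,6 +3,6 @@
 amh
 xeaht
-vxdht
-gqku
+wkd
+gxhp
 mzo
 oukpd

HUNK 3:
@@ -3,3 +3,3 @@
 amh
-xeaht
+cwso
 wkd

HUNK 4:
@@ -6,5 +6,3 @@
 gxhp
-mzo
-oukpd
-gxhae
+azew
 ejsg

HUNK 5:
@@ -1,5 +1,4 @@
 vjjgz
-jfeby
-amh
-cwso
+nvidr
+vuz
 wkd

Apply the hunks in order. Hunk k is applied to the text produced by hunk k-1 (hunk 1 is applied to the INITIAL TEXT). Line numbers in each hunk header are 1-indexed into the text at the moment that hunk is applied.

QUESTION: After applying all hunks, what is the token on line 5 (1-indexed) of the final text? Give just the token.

Hunk 1: at line 4 remove [ggo,huxak,gndcz] add [gqku,mzo,oukpd] -> 11 lines: vjjgz jfeby amh xeaht vxdht gqku mzo oukpd gxhae ejsg xxw
Hunk 2: at line 3 remove [vxdht,gqku] add [wkd,gxhp] -> 11 lines: vjjgz jfeby amh xeaht wkd gxhp mzo oukpd gxhae ejsg xxw
Hunk 3: at line 3 remove [xeaht] add [cwso] -> 11 lines: vjjgz jfeby amh cwso wkd gxhp mzo oukpd gxhae ejsg xxw
Hunk 4: at line 6 remove [mzo,oukpd,gxhae] add [azew] -> 9 lines: vjjgz jfeby amh cwso wkd gxhp azew ejsg xxw
Hunk 5: at line 1 remove [jfeby,amh,cwso] add [nvidr,vuz] -> 8 lines: vjjgz nvidr vuz wkd gxhp azew ejsg xxw
Final line 5: gxhp

Answer: gxhp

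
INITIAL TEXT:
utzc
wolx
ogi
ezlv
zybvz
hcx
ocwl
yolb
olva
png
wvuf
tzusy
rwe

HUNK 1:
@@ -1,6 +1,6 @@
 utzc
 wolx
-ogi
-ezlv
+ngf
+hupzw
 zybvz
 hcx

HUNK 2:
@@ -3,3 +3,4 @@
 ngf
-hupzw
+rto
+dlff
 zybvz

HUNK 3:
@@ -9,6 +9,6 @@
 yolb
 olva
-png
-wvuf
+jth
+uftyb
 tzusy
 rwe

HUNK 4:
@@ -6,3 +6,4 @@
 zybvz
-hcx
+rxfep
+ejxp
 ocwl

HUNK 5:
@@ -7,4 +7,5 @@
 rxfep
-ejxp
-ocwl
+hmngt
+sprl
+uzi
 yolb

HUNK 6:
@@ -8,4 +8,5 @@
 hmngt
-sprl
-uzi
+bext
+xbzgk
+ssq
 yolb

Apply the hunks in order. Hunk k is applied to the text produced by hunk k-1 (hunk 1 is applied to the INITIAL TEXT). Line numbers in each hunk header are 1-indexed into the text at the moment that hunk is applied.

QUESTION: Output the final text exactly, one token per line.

Hunk 1: at line 1 remove [ogi,ezlv] add [ngf,hupzw] -> 13 lines: utzc wolx ngf hupzw zybvz hcx ocwl yolb olva png wvuf tzusy rwe
Hunk 2: at line 3 remove [hupzw] add [rto,dlff] -> 14 lines: utzc wolx ngf rto dlff zybvz hcx ocwl yolb olva png wvuf tzusy rwe
Hunk 3: at line 9 remove [png,wvuf] add [jth,uftyb] -> 14 lines: utzc wolx ngf rto dlff zybvz hcx ocwl yolb olva jth uftyb tzusy rwe
Hunk 4: at line 6 remove [hcx] add [rxfep,ejxp] -> 15 lines: utzc wolx ngf rto dlff zybvz rxfep ejxp ocwl yolb olva jth uftyb tzusy rwe
Hunk 5: at line 7 remove [ejxp,ocwl] add [hmngt,sprl,uzi] -> 16 lines: utzc wolx ngf rto dlff zybvz rxfep hmngt sprl uzi yolb olva jth uftyb tzusy rwe
Hunk 6: at line 8 remove [sprl,uzi] add [bext,xbzgk,ssq] -> 17 lines: utzc wolx ngf rto dlff zybvz rxfep hmngt bext xbzgk ssq yolb olva jth uftyb tzusy rwe

Answer: utzc
wolx
ngf
rto
dlff
zybvz
rxfep
hmngt
bext
xbzgk
ssq
yolb
olva
jth
uftyb
tzusy
rwe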